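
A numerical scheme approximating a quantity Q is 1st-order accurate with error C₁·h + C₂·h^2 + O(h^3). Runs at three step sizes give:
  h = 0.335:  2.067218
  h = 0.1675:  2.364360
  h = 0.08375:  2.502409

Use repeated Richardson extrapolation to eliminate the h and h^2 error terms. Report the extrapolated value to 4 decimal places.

First eliminate the h term (factor 2^1 = 2):
  B₁ = (2·2.364360 − 2.067218)/1 = 2.661502
  B₂ = (2·2.502409 − 2.364360)/1 = 2.640458
Then eliminate the h^2 term (factor 2^2 = 4):
  (4·2.640458 − 2.661502)/3 = 2.633443

2.6334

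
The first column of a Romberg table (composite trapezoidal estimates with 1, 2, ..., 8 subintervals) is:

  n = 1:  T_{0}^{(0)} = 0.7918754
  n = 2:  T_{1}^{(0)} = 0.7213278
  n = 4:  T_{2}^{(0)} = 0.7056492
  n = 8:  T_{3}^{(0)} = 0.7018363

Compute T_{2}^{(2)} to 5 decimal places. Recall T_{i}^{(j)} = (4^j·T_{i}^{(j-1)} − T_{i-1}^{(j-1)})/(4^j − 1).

T_{1}^{(1)} = (4·0.7213278 − 0.7918754) / 3 = 0.6978119
T_{2}^{(1)} = 0.7056492 + (0.7056492 − 0.7213278)/3 = 0.7004230
T_{2}^{(2)} = (16·0.7004230 − 0.6978119) / 15 = 0.7005971

0.70060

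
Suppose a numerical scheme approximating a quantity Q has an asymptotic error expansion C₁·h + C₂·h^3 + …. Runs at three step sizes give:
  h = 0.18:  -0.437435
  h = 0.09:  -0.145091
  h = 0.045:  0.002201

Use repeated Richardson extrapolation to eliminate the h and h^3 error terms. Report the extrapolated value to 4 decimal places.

First eliminate the h term (factor 2^1 = 2):
  B₁ = (2·(-0.145091) − (-0.437435))/1 = 0.147253
  B₂ = (2·0.002201 − (-0.145091))/1 = 0.149493
Then eliminate the h^3 term (factor 2^3 = 8):
  (8·0.149493 − 0.147253)/7 = 0.149813

0.1498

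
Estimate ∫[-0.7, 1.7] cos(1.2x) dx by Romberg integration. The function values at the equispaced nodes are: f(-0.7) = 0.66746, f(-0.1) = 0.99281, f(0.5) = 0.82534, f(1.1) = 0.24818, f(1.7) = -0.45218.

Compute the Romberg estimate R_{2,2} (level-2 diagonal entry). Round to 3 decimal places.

1.363

R_{0,0} (trapezoid, 1 panel, h=2.4000): 0.25834
R_{1,0} (trapezoid, 2 panels, h=1.2000): 1.11958
R_{2,0} (trapezoid, 4 panels, h=0.6000): 1.30438
R_{1,1} = 1.11958 + (1.11958 − 0.25834)/3 = 1.40666
R_{2,1} = 1.30438 + (1.30438 − 1.11958)/3 = 1.36598
R_{2,2} = 1.36598 + (1.36598 − 1.40666)/15 = 1.36327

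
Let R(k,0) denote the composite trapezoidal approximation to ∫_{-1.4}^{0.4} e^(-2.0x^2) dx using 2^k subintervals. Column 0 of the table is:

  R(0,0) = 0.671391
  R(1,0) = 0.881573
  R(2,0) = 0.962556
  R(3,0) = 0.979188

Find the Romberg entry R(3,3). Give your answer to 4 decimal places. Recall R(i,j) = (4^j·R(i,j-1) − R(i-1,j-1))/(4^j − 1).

Richardson extrapolation on the trapezoidal column (denominator 4−1=3):
R(1,1) = (4·0.881573 − 0.671391) / 3 = 0.951634
R(2,1) = 0.962556 + (0.962556 − 0.881573)/3 = 0.989550
R(3,1) = 0.979188 + (0.979188 − 0.962556)/3 = 0.984732
R(2,2) = (16·0.989550 − 0.951634) / 15 = 0.992078
R(3,2) = (16·0.984732 − 0.989550) / 15 = 0.984411
R(3,3) = (64·0.984411 − 0.992078) / 63 = 0.984289
(Column j=1 coincides with Simpson's rule on the same nodes.)

0.9843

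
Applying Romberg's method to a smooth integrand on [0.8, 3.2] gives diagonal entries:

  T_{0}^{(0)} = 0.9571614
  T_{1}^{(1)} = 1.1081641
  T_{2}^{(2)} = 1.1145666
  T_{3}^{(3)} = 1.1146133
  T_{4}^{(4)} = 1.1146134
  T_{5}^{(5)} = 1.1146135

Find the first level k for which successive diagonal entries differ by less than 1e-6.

k = 4

|T_{1}^{(1)} − T_{0}^{(0)}| = 0.1510027 ≥ 1e-6
|T_{2}^{(2)} − T_{1}^{(1)}| = 0.0064025 ≥ 1e-6
|T_{3}^{(3)} − T_{2}^{(2)}| = 0.0000467 ≥ 1e-6
|T_{4}^{(4)} − T_{3}^{(3)}| = 0.0000001 < 1e-6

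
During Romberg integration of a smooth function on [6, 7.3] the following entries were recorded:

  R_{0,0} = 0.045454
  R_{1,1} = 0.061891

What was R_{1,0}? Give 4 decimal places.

From R_{1,1} = (4·R_{1,0} − R_{0,0})/3, solve for R_{1,0}:
4·R_{1,0} = 3·0.061891 + 0.045454 = 0.231127
R_{1,0} = 0.057782

0.0578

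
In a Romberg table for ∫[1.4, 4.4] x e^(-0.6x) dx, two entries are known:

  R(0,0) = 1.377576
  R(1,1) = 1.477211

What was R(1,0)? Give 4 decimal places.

1.4523

From R(1,1) = (4·R(1,0) − R(0,0))/3, solve for R(1,0):
4·R(1,0) = 3·1.477211 + 1.377576 = 5.809209
R(1,0) = 1.452302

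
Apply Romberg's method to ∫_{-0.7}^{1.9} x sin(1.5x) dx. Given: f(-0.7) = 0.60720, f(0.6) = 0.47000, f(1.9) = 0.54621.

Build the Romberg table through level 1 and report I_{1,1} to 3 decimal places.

I_{0,0} (trapezoid, 1 panel, h=2.6000): 1.49943
I_{1,0} (trapezoid, 2 panels, h=1.3000): 1.36072
I_{1,1} = 1.36072 + (1.36072 − 1.49943)/3 = 1.31448

1.314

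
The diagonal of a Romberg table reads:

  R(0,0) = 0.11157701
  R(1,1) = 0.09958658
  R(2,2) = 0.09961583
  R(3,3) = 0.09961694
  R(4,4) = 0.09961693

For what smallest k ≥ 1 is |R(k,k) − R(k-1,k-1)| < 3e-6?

k = 3

|R(1,1) − R(0,0)| = 0.01199043 ≥ 3e-6
|R(2,2) − R(1,1)| = 0.00002925 ≥ 3e-6
|R(3,3) − R(2,2)| = 0.00000111 < 3e-6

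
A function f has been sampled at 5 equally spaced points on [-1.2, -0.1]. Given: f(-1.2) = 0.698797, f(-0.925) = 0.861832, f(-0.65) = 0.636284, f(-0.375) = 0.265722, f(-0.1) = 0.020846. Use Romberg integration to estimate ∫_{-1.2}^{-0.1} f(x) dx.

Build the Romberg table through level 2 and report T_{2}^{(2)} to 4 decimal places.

0.5959

T_{0}^{(0)} (trapezoid, 1 panel, h=1.1000): 0.395804
T_{1}^{(0)} (trapezoid, 2 panels, h=0.5500): 0.547858
T_{2}^{(0)} (trapezoid, 4 panels, h=0.2750): 0.584006
T_{1}^{(1)} = 0.547858 + (0.547858 − 0.395804)/3 = 0.598543
T_{2}^{(1)} = 0.584006 + (0.584006 − 0.547858)/3 = 0.596055
T_{2}^{(2)} = 0.596055 + (0.596055 − 0.598543)/15 = 0.595889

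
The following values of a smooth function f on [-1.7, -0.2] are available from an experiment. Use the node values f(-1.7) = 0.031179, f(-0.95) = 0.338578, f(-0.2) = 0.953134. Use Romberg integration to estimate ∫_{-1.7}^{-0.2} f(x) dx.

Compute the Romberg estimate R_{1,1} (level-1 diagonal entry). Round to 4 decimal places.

0.5847

R_{0,0} (trapezoid, 1 panel, h=1.5000): 0.738235
R_{1,0} (trapezoid, 2 panels, h=0.7500): 0.623051
R_{1,1} = 0.623051 + (0.623051 − 0.738235)/3 = 0.584656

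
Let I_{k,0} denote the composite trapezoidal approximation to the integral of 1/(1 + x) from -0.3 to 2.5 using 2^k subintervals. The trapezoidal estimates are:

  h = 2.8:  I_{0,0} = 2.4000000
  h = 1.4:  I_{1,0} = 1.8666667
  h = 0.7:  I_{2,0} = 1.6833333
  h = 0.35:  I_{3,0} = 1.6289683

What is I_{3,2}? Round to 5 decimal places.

I_{2,1} = (4·1.6833333 − 1.8666667) / 3 = 1.6222222
I_{3,1} = 1.6289683 + (1.6289683 − 1.6833333)/3 = 1.6108466
I_{3,2} = 1.6108466 + (1.6108466 − 1.6222222)/15 = 1.6100882

1.61009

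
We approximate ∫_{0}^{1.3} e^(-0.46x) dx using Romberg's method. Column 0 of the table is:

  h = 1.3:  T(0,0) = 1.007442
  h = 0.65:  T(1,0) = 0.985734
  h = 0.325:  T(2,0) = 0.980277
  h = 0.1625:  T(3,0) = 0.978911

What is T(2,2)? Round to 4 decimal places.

Richardson extrapolation on the trapezoidal column (denominator 4−1=3):
T(1,1) = (4·0.985734 − 1.007442) / 3 = 0.978498
T(2,1) = (4·0.980277 − 0.985734) / 3 = 0.978458
T(2,2) = 0.978458 + (0.978458 − 0.978498)/15 = 0.978455

0.9785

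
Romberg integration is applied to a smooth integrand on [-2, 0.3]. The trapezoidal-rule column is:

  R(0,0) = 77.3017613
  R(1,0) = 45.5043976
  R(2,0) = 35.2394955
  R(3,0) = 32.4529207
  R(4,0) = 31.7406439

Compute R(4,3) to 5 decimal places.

Richardson extrapolation on the trapezoidal column (denominator 4−1=3):
R(2,1) = (4·35.2394955 − 45.5043976) / 3 = 31.8178615
R(3,1) = (4·32.4529207 − 35.2394955) / 3 = 31.5240624
R(4,1) = (4·31.7406439 − 32.4529207) / 3 = 31.5032183
R(3,2) = (16·31.5240624 − 31.8178615) / 15 = 31.5044758
R(4,2) = 31.5032183 + (31.5032183 − 31.5240624)/15 = 31.5018287
R(4,3) = 31.5018287 + (31.5018287 − 31.5044758)/63 = 31.5017867

31.50179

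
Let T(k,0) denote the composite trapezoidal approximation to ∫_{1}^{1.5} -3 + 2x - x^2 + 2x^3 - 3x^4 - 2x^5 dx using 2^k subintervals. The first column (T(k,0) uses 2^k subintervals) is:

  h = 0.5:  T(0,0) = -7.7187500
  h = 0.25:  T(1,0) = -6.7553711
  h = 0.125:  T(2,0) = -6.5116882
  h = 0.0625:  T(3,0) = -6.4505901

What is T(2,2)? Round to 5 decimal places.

Richardson extrapolation on the trapezoidal column (denominator 4−1=3):
T(1,1) = -6.7553711 + (-6.7553711 − (-7.7187500))/3 = -6.4342448
T(2,1) = (4·(-6.5116882) − (-6.7553711)) / 3 = -6.4304606
T(2,2) = (16·(-6.4304606) − (-6.4342448)) / 15 = -6.4302083

-6.43021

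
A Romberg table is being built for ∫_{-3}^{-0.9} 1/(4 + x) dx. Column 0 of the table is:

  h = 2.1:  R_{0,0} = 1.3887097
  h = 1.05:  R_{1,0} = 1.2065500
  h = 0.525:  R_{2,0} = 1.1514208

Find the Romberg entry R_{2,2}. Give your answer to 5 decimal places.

Richardson extrapolation on the trapezoidal column (denominator 4−1=3):
R_{1,1} = 1.2065500 + (1.2065500 − 1.3887097)/3 = 1.1458301
R_{2,1} = (4·1.1514208 − 1.2065500) / 3 = 1.1330444
R_{2,2} = (16·1.1330444 − 1.1458301) / 15 = 1.1321920
(Column j=1 coincides with Simpson's rule on the same nodes.)

1.13219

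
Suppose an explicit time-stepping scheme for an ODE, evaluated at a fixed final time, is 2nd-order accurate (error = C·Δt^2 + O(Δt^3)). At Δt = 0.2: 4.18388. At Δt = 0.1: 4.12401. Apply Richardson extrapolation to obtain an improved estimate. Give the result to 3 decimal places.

4.104

Extrapolated value = (4·A(Δt/2) − A(Δt)) / (4 − 1)
= (4·4.12401 − 4.18388) / 3
= 12.31216 / 3 = 4.10405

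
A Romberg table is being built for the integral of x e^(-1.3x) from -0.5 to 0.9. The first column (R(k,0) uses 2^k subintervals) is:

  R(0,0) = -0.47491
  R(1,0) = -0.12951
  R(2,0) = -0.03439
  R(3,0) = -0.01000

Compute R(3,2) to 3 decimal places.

-0.002

Richardson extrapolation on the trapezoidal column (denominator 4−1=3):
R(2,1) = -0.03439 + (-0.03439 − (-0.12951))/3 = -0.00268
R(3,1) = -0.01000 + (-0.01000 − (-0.03439))/3 = -0.00187
R(3,2) = (16·(-0.00187) − (-0.00268)) / 15 = -0.00182
(Column j=1 coincides with Simpson's rule on the same nodes.)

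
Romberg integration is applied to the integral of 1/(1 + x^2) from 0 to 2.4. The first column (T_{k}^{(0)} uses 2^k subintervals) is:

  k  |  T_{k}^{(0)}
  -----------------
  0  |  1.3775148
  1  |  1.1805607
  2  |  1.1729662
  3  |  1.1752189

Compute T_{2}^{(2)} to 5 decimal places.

1.17414

Richardson extrapolation on the trapezoidal column (denominator 4−1=3):
T_{1}^{(1)} = 1.1805607 + (1.1805607 − 1.3775148)/3 = 1.1149093
T_{2}^{(1)} = (4·1.1729662 − 1.1805607) / 3 = 1.1704347
T_{2}^{(2)} = 1.1704347 + (1.1704347 − 1.1149093)/15 = 1.1741364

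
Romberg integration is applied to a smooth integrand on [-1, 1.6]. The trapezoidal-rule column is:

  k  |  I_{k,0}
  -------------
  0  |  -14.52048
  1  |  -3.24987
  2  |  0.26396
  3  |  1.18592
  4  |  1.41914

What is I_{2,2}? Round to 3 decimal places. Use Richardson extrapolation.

1.497

Richardson extrapolation on the trapezoidal column (denominator 4−1=3):
I_{1,1} = (4·(-3.24987) − (-14.52048)) / 3 = 0.50700
I_{2,1} = 0.26396 + (0.26396 − (-3.24987))/3 = 1.43524
I_{2,2} = 1.43524 + (1.43524 − 0.50700)/15 = 1.49712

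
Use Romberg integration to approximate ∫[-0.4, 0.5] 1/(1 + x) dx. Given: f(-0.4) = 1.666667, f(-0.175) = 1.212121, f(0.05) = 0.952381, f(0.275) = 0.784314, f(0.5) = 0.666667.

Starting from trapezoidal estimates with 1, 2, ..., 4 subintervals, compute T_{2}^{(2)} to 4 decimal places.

0.9165

T_{0}^{(0)} (trapezoid, 1 panel, h=0.9000): 1.050000
T_{1}^{(0)} (trapezoid, 2 panels, h=0.4500): 0.953572
T_{2}^{(0)} (trapezoid, 4 panels, h=0.2250): 0.925984
T_{1}^{(1)} = 0.953572 + (0.953572 − 1.050000)/3 = 0.921429
T_{2}^{(1)} = 0.925984 + (0.925984 − 0.953572)/3 = 0.916788
T_{2}^{(2)} = 0.916788 + (0.916788 − 0.921429)/15 = 0.916479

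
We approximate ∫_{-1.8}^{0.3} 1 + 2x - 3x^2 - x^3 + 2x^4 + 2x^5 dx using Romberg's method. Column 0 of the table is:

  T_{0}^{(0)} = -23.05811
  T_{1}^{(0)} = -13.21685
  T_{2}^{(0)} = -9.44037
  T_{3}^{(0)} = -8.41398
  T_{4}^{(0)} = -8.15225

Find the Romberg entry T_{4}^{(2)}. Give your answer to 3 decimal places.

-8.065

Richardson extrapolation on the trapezoidal column (denominator 4−1=3):
T_{3}^{(1)} = -8.41398 + (-8.41398 − (-9.44037))/3 = -8.07185
T_{4}^{(1)} = -8.15225 + (-8.15225 − (-8.41398))/3 = -8.06501
T_{4}^{(2)} = -8.06501 + (-8.06501 − (-8.07185))/15 = -8.06455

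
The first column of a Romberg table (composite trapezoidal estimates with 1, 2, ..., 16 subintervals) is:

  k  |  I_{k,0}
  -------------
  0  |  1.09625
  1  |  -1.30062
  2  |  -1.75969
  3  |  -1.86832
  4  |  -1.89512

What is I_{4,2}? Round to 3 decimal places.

Richardson extrapolation on the trapezoidal column (denominator 4−1=3):
I_{3,1} = (4·(-1.86832) − (-1.75969)) / 3 = -1.90453
I_{4,1} = (4·(-1.89512) − (-1.86832)) / 3 = -1.90405
I_{4,2} = -1.90405 + (-1.90405 − (-1.90453))/15 = -1.90402

-1.904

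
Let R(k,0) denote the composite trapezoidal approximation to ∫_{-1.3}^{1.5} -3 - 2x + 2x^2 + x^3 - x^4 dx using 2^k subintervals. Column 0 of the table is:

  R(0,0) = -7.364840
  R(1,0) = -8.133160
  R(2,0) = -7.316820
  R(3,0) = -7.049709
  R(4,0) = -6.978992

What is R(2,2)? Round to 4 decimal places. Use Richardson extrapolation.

-6.9551

Richardson extrapolation on the trapezoidal column (denominator 4−1=3):
R(1,1) = (4·(-8.133160) − (-7.364840)) / 3 = -8.389267
R(2,1) = -7.316820 + (-7.316820 − (-8.133160))/3 = -7.044707
R(2,2) = -7.044707 + (-7.044707 − (-8.389267))/15 = -6.955070
(Column j=1 coincides with Simpson's rule on the same nodes.)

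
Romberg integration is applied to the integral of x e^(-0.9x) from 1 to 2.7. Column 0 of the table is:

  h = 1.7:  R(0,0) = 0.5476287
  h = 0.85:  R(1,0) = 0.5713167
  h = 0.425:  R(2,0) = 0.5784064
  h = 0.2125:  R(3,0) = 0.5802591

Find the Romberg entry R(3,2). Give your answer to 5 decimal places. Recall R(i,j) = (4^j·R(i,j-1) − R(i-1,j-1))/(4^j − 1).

0.58088

R(2,1) = (4·0.5784064 − 0.5713167) / 3 = 0.5807696
R(3,1) = 0.5802591 + (0.5802591 − 0.5784064)/3 = 0.5808767
R(3,2) = 0.5808767 + (0.5808767 − 0.5807696)/15 = 0.5808838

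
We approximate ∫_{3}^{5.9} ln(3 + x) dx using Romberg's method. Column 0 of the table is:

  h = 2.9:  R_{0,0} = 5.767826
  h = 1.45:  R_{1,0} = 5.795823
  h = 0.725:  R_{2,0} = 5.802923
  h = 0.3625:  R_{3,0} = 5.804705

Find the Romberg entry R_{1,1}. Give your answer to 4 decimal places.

R_{1,1} = (4·5.795823 − 5.767826) / 3 = 5.805155

5.8052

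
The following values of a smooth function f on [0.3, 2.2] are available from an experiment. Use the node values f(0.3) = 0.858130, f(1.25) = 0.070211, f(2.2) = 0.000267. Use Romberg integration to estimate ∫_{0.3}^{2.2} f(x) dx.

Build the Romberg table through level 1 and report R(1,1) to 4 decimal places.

R(0,0) (trapezoid, 1 panel, h=1.9000): 0.815477
R(1,0) (trapezoid, 2 panels, h=0.9500): 0.474439
R(1,1) = 0.474439 + (0.474439 − 0.815477)/3 = 0.360760

0.3608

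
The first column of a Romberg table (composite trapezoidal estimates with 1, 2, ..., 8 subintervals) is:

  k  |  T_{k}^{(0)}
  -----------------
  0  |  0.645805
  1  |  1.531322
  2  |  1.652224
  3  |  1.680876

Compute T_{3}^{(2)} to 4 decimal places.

1.6903

T_{2}^{(1)} = 1.652224 + (1.652224 − 1.531322)/3 = 1.692525
T_{3}^{(1)} = 1.680876 + (1.680876 − 1.652224)/3 = 1.690427
T_{3}^{(2)} = 1.690427 + (1.690427 − 1.692525)/15 = 1.690287
(Column j=1 coincides with Simpson's rule on the same nodes.)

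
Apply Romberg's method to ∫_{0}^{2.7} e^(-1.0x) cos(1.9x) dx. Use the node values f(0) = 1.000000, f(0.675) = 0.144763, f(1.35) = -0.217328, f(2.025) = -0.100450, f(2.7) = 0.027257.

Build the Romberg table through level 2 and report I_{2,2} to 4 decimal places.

I_{0,0} (trapezoid, 1 panel, h=2.7000): 1.386797
I_{1,0} (trapezoid, 2 panels, h=1.3500): 0.400006
I_{2,0} (trapezoid, 4 panels, h=0.6750): 0.229914
I_{1,1} = 0.400006 + (0.400006 − 1.386797)/3 = 0.071076
I_{2,1} = 0.229914 + (0.229914 − 0.400006)/3 = 0.173217
I_{2,2} = 0.173217 + (0.173217 − 0.071076)/15 = 0.180026

0.1800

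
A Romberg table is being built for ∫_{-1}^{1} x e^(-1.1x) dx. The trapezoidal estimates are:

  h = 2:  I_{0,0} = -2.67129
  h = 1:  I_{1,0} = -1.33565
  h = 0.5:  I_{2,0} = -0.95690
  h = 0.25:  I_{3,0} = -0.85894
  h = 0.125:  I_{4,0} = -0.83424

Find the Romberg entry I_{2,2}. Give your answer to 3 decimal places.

-0.827

Richardson extrapolation on the trapezoidal column (denominator 4−1=3):
I_{1,1} = -1.33565 + (-1.33565 − (-2.67129))/3 = -0.89044
I_{2,1} = (4·(-0.95690) − (-1.33565)) / 3 = -0.83065
I_{2,2} = -0.83065 + (-0.83065 − (-0.89044))/15 = -0.82666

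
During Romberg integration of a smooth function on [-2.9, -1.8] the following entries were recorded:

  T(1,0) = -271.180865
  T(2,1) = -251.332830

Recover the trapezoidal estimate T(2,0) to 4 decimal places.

From T(2,1) = (4·T(2,0) − T(1,0))/3, solve for T(2,0):
4·T(2,0) = 3·(-251.332830) + (-271.180865) = -1025.179355
T(2,0) = -256.294839

-256.2948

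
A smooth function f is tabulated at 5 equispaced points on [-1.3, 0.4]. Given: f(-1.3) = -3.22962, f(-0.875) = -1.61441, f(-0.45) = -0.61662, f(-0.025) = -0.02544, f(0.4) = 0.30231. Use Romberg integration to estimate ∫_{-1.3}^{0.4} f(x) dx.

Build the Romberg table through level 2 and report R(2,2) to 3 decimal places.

-1.518

R(0,0) (trapezoid, 1 panel, h=1.7000): -2.48821
R(1,0) (trapezoid, 2 panels, h=0.8500): -1.76823
R(2,0) (trapezoid, 4 panels, h=0.4250): -1.58105
R(1,1) = -1.76823 + (-1.76823 − (-2.48821))/3 = -1.52824
R(2,1) = -1.58105 + (-1.58105 − (-1.76823))/3 = -1.51866
R(2,2) = -1.51866 + (-1.51866 − (-1.52824))/15 = -1.51802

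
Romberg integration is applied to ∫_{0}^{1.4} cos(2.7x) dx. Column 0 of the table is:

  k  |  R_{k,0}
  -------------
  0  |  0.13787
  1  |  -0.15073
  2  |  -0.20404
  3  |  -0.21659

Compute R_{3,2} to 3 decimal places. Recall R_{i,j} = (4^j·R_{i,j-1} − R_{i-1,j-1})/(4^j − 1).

Richardson extrapolation on the trapezoidal column (denominator 4−1=3):
R_{2,1} = -0.20404 + (-0.20404 − (-0.15073))/3 = -0.22181
R_{3,1} = (4·(-0.21659) − (-0.20404)) / 3 = -0.22077
R_{3,2} = (16·(-0.22077) − (-0.22181)) / 15 = -0.22070

-0.221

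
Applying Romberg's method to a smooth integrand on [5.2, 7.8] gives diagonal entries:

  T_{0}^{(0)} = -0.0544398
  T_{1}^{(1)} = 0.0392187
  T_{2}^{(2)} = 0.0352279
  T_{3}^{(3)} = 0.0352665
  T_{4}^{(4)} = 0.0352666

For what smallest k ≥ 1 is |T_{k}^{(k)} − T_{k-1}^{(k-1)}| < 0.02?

|T_{1}^{(1)} − T_{0}^{(0)}| = 0.0936585 ≥ 0.02
|T_{2}^{(2)} − T_{1}^{(1)}| = 0.0039908 < 0.02

k = 2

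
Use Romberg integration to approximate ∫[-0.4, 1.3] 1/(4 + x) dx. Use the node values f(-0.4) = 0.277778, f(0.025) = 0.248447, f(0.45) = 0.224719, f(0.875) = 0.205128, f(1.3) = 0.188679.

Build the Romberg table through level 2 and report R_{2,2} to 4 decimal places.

R_{0,0} (trapezoid, 1 panel, h=1.7000): 0.396488
R_{1,0} (trapezoid, 2 panels, h=0.8500): 0.389255
R_{2,0} (trapezoid, 4 panels, h=0.4250): 0.387397
R_{1,1} = 0.389255 + (0.389255 − 0.396488)/3 = 0.386844
R_{2,1} = 0.387397 + (0.387397 − 0.389255)/3 = 0.386778
R_{2,2} = 0.386778 + (0.386778 − 0.386844)/15 = 0.386774

0.3868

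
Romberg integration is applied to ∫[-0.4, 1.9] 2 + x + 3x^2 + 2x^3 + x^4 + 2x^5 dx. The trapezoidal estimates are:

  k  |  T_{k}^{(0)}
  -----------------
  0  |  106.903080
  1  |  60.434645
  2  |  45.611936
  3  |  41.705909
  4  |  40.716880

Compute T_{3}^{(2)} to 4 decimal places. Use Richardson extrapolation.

T_{2}^{(1)} = (4·45.611936 − 60.434645) / 3 = 40.671033
T_{3}^{(1)} = (4·41.705909 − 45.611936) / 3 = 40.403900
T_{3}^{(2)} = (16·40.403900 − 40.671033) / 15 = 40.386091

40.3861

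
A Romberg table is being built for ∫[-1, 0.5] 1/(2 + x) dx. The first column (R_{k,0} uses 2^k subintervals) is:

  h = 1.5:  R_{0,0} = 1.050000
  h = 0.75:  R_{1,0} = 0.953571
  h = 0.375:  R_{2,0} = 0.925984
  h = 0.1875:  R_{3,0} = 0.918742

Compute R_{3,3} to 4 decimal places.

0.9163

Richardson extrapolation on the trapezoidal column (denominator 4−1=3):
R_{1,1} = (4·0.953571 − 1.050000) / 3 = 0.921428
R_{2,1} = 0.925984 + (0.925984 − 0.953571)/3 = 0.916788
R_{3,1} = 0.918742 + (0.918742 − 0.925984)/3 = 0.916328
R_{2,2} = (16·0.916788 − 0.921428) / 15 = 0.916479
R_{3,2} = (16·0.916328 − 0.916788) / 15 = 0.916297
R_{3,3} = 0.916297 + (0.916297 − 0.916479)/63 = 0.916294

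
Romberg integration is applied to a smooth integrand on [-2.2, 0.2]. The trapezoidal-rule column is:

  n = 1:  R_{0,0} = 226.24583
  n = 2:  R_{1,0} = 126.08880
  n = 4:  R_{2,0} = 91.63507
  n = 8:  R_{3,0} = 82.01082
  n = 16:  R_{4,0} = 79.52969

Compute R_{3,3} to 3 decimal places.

Richardson extrapolation on the trapezoidal column (denominator 4−1=3):
R_{1,1} = (4·126.08880 − 226.24583) / 3 = 92.70312
R_{2,1} = 91.63507 + (91.63507 − 126.08880)/3 = 80.15049
R_{3,1} = (4·82.01082 − 91.63507) / 3 = 78.80274
R_{2,2} = (16·80.15049 − 92.70312) / 15 = 79.31365
R_{3,2} = 78.80274 + (78.80274 − 80.15049)/15 = 78.71289
R_{3,3} = 78.71289 + (78.71289 − 79.31365)/63 = 78.70335
(Column j=1 coincides with Simpson's rule on the same nodes.)

78.703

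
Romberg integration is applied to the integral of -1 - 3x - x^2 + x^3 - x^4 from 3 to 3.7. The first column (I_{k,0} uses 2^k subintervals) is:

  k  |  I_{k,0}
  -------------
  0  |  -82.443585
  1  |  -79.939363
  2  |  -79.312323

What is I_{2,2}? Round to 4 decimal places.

Richardson extrapolation on the trapezoidal column (denominator 4−1=3):
I_{1,1} = (4·(-79.939363) − (-82.443585)) / 3 = -79.104622
I_{2,1} = -79.312323 + (-79.312323 − (-79.939363))/3 = -79.103310
I_{2,2} = (16·(-79.103310) − (-79.104622)) / 15 = -79.103223

-79.1032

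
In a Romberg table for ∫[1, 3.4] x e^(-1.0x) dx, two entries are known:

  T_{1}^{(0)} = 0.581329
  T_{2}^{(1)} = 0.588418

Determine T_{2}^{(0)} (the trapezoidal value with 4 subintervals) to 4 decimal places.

From T_{2}^{(1)} = (4·T_{2}^{(0)} − T_{1}^{(0)})/3, solve for T_{2}^{(0)}:
4·T_{2}^{(0)} = 3·0.588418 + 0.581329 = 2.346583
T_{2}^{(0)} = 0.586646

0.5866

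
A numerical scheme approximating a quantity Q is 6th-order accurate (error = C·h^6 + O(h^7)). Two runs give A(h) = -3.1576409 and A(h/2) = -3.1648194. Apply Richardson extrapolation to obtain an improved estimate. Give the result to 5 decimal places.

The leading error scales as h^6; refining by a factor of 2 reduces it by 2^6 = 64.
Extrapolated value = (64·A(h/2) − A(h)) / (64 − 1)
= (64·(-3.1648194) − (-3.1576409)) / 63
= -199.3908007 / 63 = -3.1649333

-3.16493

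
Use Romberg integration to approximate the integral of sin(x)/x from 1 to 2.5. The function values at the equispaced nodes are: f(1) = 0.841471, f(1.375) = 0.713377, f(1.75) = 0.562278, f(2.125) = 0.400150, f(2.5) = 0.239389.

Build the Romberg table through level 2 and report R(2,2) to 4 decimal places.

0.8324

R(0,0) (trapezoid, 1 panel, h=1.5000): 0.810645
R(1,0) (trapezoid, 2 panels, h=0.7500): 0.827031
R(2,0) (trapezoid, 4 panels, h=0.3750): 0.831088
R(1,1) = 0.827031 + (0.827031 − 0.810645)/3 = 0.832493
R(2,1) = 0.831088 + (0.831088 − 0.827031)/3 = 0.832440
R(2,2) = 0.832440 + (0.832440 − 0.832493)/15 = 0.832436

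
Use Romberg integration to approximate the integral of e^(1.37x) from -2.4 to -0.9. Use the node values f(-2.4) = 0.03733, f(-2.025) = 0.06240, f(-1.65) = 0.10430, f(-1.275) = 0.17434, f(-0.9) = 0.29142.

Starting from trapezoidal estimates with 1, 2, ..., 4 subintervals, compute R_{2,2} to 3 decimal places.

R_{0,0} (trapezoid, 1 panel, h=1.5000): 0.24656
R_{1,0} (trapezoid, 2 panels, h=0.7500): 0.20151
R_{2,0} (trapezoid, 4 panels, h=0.3750): 0.18953
R_{1,1} = 0.20151 + (0.20151 − 0.24656)/3 = 0.18649
R_{2,1} = 0.18953 + (0.18953 − 0.20151)/3 = 0.18554
R_{2,2} = 0.18554 + (0.18554 − 0.18649)/15 = 0.18548

0.185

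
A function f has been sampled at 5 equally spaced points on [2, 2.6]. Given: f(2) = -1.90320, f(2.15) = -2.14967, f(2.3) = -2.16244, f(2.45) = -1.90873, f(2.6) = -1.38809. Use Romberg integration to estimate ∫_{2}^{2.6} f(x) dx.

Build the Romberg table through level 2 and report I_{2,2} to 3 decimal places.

I_{0,0} (trapezoid, 1 panel, h=0.6000): -0.98739
I_{1,0} (trapezoid, 2 panels, h=0.3000): -1.14243
I_{2,0} (trapezoid, 4 panels, h=0.1500): -1.17997
I_{1,1} = -1.14243 + (-1.14243 − (-0.98739))/3 = -1.19411
I_{2,1} = -1.17997 + (-1.17997 − (-1.14243))/3 = -1.19248
I_{2,2} = -1.19248 + (-1.19248 − (-1.19411))/15 = -1.19237

-1.192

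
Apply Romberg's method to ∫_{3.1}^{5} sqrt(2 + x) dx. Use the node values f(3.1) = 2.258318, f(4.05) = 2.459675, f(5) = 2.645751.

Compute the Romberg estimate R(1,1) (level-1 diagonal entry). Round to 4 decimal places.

R(0,0) (trapezoid, 1 panel, h=1.9000): 4.658866
R(1,0) (trapezoid, 2 panels, h=0.9500): 4.666124
R(1,1) = 4.666124 + (4.666124 − 4.658866)/3 = 4.668543

4.6685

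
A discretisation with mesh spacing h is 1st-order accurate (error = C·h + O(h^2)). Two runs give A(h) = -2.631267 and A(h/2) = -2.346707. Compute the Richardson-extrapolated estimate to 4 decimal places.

-2.0621

The leading error scales as h; refining by a factor of 2 reduces it by 2^1 = 2.
Extrapolated value = (2·A(h/2) − A(h)) / (2 − 1)
= (2·(-2.346707) − (-2.631267)) / 1
= -2.062147 / 1 = -2.062147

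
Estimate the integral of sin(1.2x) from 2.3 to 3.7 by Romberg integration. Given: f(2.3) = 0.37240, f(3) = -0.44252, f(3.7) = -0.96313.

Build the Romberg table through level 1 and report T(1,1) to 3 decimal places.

-0.551

T(0,0) (trapezoid, 1 panel, h=1.4000): -0.41351
T(1,0) (trapezoid, 2 panels, h=0.7000): -0.51652
T(1,1) = -0.51652 + (-0.51652 − (-0.41351))/3 = -0.55086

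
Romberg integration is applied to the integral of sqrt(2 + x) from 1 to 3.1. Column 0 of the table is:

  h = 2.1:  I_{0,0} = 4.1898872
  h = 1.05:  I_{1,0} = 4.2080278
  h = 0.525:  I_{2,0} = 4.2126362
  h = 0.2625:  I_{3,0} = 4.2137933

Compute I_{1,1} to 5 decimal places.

4.21407

I_{1,1} = 4.2080278 + (4.2080278 − 4.1898872)/3 = 4.2140747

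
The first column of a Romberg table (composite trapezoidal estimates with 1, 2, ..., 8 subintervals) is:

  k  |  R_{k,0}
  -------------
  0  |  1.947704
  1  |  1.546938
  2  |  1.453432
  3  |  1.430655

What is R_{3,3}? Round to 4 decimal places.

1.4231

Richardson extrapolation on the trapezoidal column (denominator 4−1=3):
R_{1,1} = 1.546938 + (1.546938 − 1.947704)/3 = 1.413349
R_{2,1} = 1.453432 + (1.453432 − 1.546938)/3 = 1.422263
R_{3,1} = 1.430655 + (1.430655 − 1.453432)/3 = 1.423063
R_{2,2} = (16·1.422263 − 1.413349) / 15 = 1.422857
R_{3,2} = 1.423063 + (1.423063 − 1.422263)/15 = 1.423116
R_{3,3} = 1.423116 + (1.423116 − 1.422857)/63 = 1.423120
(Column j=1 coincides with Simpson's rule on the same nodes.)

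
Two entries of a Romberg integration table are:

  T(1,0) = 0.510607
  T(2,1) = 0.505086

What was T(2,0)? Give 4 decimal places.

0.5065

From T(2,1) = (4·T(2,0) − T(1,0))/3, solve for T(2,0):
4·T(2,0) = 3·0.505086 + 0.510607 = 2.025865
T(2,0) = 0.506466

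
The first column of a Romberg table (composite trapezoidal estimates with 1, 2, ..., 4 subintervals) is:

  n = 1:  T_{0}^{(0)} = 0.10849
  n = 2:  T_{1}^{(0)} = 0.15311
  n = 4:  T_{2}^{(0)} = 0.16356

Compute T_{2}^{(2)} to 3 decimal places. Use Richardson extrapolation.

T_{1}^{(1)} = 0.15311 + (0.15311 − 0.10849)/3 = 0.16798
T_{2}^{(1)} = 0.16356 + (0.16356 − 0.15311)/3 = 0.16704
T_{2}^{(2)} = (16·0.16704 − 0.16798) / 15 = 0.16698

0.167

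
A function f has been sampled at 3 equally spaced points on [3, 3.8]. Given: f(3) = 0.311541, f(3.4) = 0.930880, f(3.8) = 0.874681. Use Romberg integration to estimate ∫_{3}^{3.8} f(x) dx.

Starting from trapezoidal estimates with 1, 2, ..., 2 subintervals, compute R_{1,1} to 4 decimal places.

0.6546

R_{0,0} (trapezoid, 1 panel, h=0.8000): 0.474489
R_{1,0} (trapezoid, 2 panels, h=0.4000): 0.609596
R_{1,1} = 0.609596 + (0.609596 − 0.474489)/3 = 0.654632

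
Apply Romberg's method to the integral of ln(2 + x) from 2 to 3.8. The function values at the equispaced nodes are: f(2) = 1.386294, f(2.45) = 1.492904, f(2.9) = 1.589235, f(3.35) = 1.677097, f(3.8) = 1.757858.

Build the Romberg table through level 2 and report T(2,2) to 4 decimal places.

T(0,0) (trapezoid, 1 panel, h=1.8000): 2.829737
T(1,0) (trapezoid, 2 panels, h=0.9000): 2.845180
T(2,0) (trapezoid, 4 panels, h=0.4500): 2.849090
T(1,1) = 2.845180 + (2.845180 − 2.829737)/3 = 2.850328
T(2,1) = 2.849090 + (2.849090 − 2.845180)/3 = 2.850393
T(2,2) = 2.850393 + (2.850393 − 2.850328)/15 = 2.850397

2.8504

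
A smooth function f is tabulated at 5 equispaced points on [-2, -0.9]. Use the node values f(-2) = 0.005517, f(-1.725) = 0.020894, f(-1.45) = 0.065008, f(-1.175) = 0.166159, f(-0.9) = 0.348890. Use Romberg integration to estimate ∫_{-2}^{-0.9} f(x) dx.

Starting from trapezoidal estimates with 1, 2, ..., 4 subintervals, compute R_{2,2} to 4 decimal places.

0.1130

R_{0,0} (trapezoid, 1 panel, h=1.1000): 0.194924
R_{1,0} (trapezoid, 2 panels, h=0.5500): 0.133216
R_{2,0} (trapezoid, 4 panels, h=0.2750): 0.118048
R_{1,1} = 0.133216 + (0.133216 − 0.194924)/3 = 0.112647
R_{2,1} = 0.118048 + (0.118048 − 0.133216)/3 = 0.112992
R_{2,2} = 0.112992 + (0.112992 − 0.112647)/15 = 0.113015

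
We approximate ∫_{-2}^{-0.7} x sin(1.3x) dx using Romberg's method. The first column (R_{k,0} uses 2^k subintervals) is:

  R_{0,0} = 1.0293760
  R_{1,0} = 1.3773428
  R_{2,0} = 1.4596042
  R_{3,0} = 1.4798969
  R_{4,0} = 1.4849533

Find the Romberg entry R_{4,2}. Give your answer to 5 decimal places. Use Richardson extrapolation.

1.48664

R_{3,1} = 1.4798969 + (1.4798969 − 1.4596042)/3 = 1.4866611
R_{4,1} = 1.4849533 + (1.4849533 − 1.4798969)/3 = 1.4866388
R_{4,2} = 1.4866388 + (1.4866388 − 1.4866611)/15 = 1.4866373
(Column j=1 coincides with Simpson's rule on the same nodes.)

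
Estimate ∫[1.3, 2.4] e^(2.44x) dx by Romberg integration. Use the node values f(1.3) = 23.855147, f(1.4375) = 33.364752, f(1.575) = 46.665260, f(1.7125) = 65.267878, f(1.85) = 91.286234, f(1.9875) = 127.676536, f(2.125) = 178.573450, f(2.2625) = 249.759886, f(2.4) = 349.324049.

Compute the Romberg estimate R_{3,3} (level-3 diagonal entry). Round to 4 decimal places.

R_{0,0} (trapezoid, 1 panel, h=1.1000): 205.248558
R_{1,0} (trapezoid, 2 panels, h=0.5500): 152.831708
R_{2,0} (trapezoid, 4 panels, h=0.2750): 138.356499
R_{3,0} (trapezoid, 8 panels, h=0.1375): 134.637744
R_{1,1} = 152.831708 + (152.831708 − 205.248558)/3 = 135.359425
R_{2,1} = 138.356499 + (138.356499 − 152.831708)/3 = 133.531429
R_{3,1} = 134.637744 + (134.637744 − 138.356499)/3 = 133.398159
R_{2,2} = 133.531429 + (133.531429 − 135.359425)/15 = 133.409563
R_{3,2} = 133.398159 + (133.398159 − 133.531429)/15 = 133.389274
R_{3,3} = 133.389274 + (133.389274 − 133.409563)/63 = 133.388952

133.3890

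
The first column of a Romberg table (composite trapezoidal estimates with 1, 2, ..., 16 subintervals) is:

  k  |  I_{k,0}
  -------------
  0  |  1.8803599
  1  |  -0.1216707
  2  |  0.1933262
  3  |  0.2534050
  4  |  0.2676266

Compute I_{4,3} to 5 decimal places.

0.27230

Richardson extrapolation on the trapezoidal column (denominator 4−1=3):
I_{2,1} = (4·0.1933262 − (-0.1216707)) / 3 = 0.2983252
I_{3,1} = 0.2534050 + (0.2534050 − 0.1933262)/3 = 0.2734313
I_{4,1} = 0.2676266 + (0.2676266 − 0.2534050)/3 = 0.2723671
I_{3,2} = 0.2734313 + (0.2734313 − 0.2983252)/15 = 0.2717717
I_{4,2} = 0.2723671 + (0.2723671 − 0.2734313)/15 = 0.2722962
I_{4,3} = (64·0.2722962 − 0.2717717) / 63 = 0.2723045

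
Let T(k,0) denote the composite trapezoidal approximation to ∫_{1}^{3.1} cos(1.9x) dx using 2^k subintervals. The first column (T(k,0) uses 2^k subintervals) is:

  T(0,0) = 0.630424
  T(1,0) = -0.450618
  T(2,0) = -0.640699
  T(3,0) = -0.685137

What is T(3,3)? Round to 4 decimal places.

Richardson extrapolation on the trapezoidal column (denominator 4−1=3):
T(1,1) = (4·(-0.450618) − 0.630424) / 3 = -0.810965
T(2,1) = (4·(-0.640699) − (-0.450618)) / 3 = -0.704059
T(3,1) = -0.685137 + (-0.685137 − (-0.640699))/3 = -0.699950
T(2,2) = -0.704059 + (-0.704059 − (-0.810965))/15 = -0.696932
T(3,2) = -0.699950 + (-0.699950 − (-0.704059))/15 = -0.699676
T(3,3) = (64·(-0.699676) − (-0.696932)) / 63 = -0.699720

-0.6997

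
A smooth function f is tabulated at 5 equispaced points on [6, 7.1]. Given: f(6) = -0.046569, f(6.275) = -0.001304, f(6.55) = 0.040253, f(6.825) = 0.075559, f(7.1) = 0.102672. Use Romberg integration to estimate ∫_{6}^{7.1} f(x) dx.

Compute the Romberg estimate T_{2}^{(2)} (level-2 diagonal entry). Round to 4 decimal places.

T_{0}^{(0)} (trapezoid, 1 panel, h=1.1000): 0.030857
T_{1}^{(0)} (trapezoid, 2 panels, h=0.5500): 0.037567
T_{2}^{(0)} (trapezoid, 4 panels, h=0.2750): 0.039204
T_{1}^{(1)} = 0.037567 + (0.037567 − 0.030857)/3 = 0.039804
T_{2}^{(1)} = 0.039204 + (0.039204 − 0.037567)/3 = 0.039750
T_{2}^{(2)} = 0.039750 + (0.039750 − 0.039804)/15 = 0.039746

0.0397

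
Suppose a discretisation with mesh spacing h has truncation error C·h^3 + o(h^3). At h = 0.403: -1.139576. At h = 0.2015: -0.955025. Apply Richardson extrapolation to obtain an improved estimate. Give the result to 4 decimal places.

The leading error scales as h^3; refining by a factor of 2 reduces it by 2^3 = 8.
Extrapolated value = (8·A(h/2) − A(h)) / (8 − 1)
= (8·(-0.955025) − (-1.139576)) / 7
= -6.500624 / 7 = -0.928661

-0.9287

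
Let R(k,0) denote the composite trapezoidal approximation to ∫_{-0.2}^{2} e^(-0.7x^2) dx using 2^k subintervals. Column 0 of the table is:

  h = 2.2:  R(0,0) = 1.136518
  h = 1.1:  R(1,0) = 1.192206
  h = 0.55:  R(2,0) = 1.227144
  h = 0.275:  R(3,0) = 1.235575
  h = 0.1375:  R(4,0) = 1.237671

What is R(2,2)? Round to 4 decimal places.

1.2407

Richardson extrapolation on the trapezoidal column (denominator 4−1=3):
R(1,1) = (4·1.192206 − 1.136518) / 3 = 1.210769
R(2,1) = (4·1.227144 − 1.192206) / 3 = 1.238790
R(2,2) = (16·1.238790 − 1.210769) / 15 = 1.240658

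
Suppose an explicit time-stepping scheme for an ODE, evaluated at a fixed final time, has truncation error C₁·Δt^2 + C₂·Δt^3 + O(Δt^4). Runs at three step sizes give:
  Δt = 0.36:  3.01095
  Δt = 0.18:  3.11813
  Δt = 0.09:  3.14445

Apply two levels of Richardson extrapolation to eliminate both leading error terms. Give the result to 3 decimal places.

3.153

First eliminate the Δt^2 term (factor 2^2 = 4):
  B₁ = (4·3.11813 − 3.01095)/3 = 3.15386
  B₂ = (4·3.14445 − 3.11813)/3 = 3.15322
Then eliminate the Δt^3 term (factor 2^3 = 8):
  (8·3.15322 − 3.15386)/7 = 3.15313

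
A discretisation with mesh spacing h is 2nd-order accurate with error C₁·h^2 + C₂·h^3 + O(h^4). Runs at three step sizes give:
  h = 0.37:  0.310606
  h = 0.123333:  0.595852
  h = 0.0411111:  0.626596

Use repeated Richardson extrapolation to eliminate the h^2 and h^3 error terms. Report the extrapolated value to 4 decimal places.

First eliminate the h^2 term (factor 3^2 = 9):
  B₁ = (9·0.595852 − 0.310606)/8 = 0.631508
  B₂ = (9·0.626596 − 0.595852)/8 = 0.630439
Then eliminate the h^3 term (factor 3^3 = 27):
  (27·0.630439 − 0.631508)/26 = 0.630398

0.6304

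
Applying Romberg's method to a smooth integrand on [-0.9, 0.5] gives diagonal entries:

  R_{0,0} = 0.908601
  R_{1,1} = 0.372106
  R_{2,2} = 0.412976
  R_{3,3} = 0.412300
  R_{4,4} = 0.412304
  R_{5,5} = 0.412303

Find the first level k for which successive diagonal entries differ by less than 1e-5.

|R_{1,1} − R_{0,0}| = 0.536495 ≥ 1e-5
|R_{2,2} − R_{1,1}| = 0.040870 ≥ 1e-5
|R_{3,3} − R_{2,2}| = 0.000676 ≥ 1e-5
|R_{4,4} − R_{3,3}| = 0.000004 < 1e-5

k = 4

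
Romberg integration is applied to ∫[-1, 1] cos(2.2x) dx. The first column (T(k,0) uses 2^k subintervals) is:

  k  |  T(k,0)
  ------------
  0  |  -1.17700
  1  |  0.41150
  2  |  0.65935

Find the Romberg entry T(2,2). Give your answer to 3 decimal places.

0.729

Richardson extrapolation on the trapezoidal column (denominator 4−1=3):
T(1,1) = (4·0.41150 − (-1.17700)) / 3 = 0.94100
T(2,1) = 0.65935 + (0.65935 − 0.41150)/3 = 0.74197
T(2,2) = 0.74197 + (0.74197 − 0.94100)/15 = 0.72870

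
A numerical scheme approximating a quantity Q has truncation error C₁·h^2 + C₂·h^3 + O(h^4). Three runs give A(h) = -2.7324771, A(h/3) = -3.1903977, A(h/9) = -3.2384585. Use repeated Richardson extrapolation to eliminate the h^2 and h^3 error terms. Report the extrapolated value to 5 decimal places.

-3.24434

First eliminate the h^2 term (factor 3^2 = 9):
  B₁ = (9·(-3.1903977) − (-2.7324771))/8 = -3.2476378
  B₂ = (9·(-3.2384585) − (-3.1903977))/8 = -3.2444661
Then eliminate the h^3 term (factor 3^3 = 27):
  (27·(-3.2444661) − (-3.2476378))/26 = -3.2443441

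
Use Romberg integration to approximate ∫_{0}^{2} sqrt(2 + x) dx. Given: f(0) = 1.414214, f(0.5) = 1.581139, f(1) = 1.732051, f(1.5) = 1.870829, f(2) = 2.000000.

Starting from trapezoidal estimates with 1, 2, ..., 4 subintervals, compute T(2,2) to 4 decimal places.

T(0,0) (trapezoid, 1 panel, h=2.0000): 3.414214
T(1,0) (trapezoid, 2 panels, h=1.0000): 3.439158
T(2,0) (trapezoid, 4 panels, h=0.5000): 3.445563
T(1,1) = 3.439158 + (3.439158 − 3.414214)/3 = 3.447473
T(2,1) = 3.445563 + (3.445563 − 3.439158)/3 = 3.447698
T(2,2) = 3.447698 + (3.447698 − 3.447473)/15 = 3.447713

3.4477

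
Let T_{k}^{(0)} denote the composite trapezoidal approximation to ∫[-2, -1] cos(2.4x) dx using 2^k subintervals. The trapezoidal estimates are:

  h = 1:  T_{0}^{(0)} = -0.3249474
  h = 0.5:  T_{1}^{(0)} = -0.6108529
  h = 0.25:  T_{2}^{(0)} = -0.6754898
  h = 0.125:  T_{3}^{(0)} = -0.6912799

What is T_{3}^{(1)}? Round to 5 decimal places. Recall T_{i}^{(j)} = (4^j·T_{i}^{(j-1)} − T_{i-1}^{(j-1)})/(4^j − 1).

-0.69654

Richardson extrapolation on the trapezoidal column (denominator 4−1=3):
T_{3}^{(1)} = (4·(-0.6912799) − (-0.6754898)) / 3 = -0.6965433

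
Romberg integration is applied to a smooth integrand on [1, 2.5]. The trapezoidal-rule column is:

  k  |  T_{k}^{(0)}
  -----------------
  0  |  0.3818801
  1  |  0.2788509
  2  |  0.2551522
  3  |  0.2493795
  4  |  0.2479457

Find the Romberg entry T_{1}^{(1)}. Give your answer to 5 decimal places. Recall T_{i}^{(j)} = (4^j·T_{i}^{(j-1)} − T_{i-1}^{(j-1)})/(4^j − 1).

T_{1}^{(1)} = (4·0.2788509 − 0.3818801) / 3 = 0.2445078

0.24451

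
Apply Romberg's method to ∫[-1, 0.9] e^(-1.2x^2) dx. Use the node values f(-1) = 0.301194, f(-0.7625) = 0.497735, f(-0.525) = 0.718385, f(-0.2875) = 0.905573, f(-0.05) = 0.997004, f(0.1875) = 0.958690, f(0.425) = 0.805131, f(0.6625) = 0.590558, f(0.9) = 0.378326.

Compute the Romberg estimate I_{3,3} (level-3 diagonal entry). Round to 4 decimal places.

I_{0,0} (trapezoid, 1 panel, h=1.9000): 0.645544
I_{1,0} (trapezoid, 2 panels, h=0.9500): 1.269926
I_{2,0} (trapezoid, 4 panels, h=0.4750): 1.358633
I_{3,0} (trapezoid, 8 panels, h=0.2375): 1.380549
I_{1,1} = 1.269926 + (1.269926 − 0.645544)/3 = 1.478053
I_{2,1} = 1.358633 + (1.358633 − 1.269926)/3 = 1.388202
I_{3,1} = 1.380549 + (1.380549 − 1.358633)/3 = 1.387854
I_{2,2} = 1.388202 + (1.388202 − 1.478053)/15 = 1.382212
I_{3,2} = 1.387854 + (1.387854 − 1.388202)/15 = 1.387831
I_{3,3} = 1.387831 + (1.387831 − 1.382212)/63 = 1.387920

1.3879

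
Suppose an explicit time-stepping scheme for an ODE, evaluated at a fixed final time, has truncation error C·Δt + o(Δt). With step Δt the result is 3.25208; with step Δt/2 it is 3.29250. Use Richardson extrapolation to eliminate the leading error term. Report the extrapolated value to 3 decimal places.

The leading error scales as Δt; refining by a factor of 2 reduces it by 2^1 = 2.
Extrapolated value = (2·A(Δt/2) − A(Δt)) / (2 − 1)
= (2·3.29250 − 3.25208) / 1
= 3.33292 / 1 = 3.33292

3.333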